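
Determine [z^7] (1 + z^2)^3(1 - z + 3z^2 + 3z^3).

8

(1 + z^2)^3 has coefficients 1,0,3,0,3,0,1 for degrees 0…6.
(1 - z + 3z^2 + 3z^3) has coefficients 1,-1,3,3,0,0,0,0 for degrees 0…7.
[z^7] = 1·0 + 3·0 + 3·3 + 1·(-1) = 8.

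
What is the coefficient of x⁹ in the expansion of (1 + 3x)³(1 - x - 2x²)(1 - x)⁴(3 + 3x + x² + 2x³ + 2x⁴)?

(1 + 3x)³ has coefficients 1,9,27,27 for degrees 0…3.
(1 - x - 2x²) has coefficients 1,-1,-2,0,0,0,0,0,0,0 for degrees 0…9.
Multiplying by (1 - x)⁴ gives running coefficients 1,-5,8,-2,-7,7,-2,0,0,0 for degrees 0…9.
Finally multiplying by (3 + 3x + x² + 2x³ + 2x⁴), the product of all factors after the first has coefficients 3,-12,10,15,-27,4,20,-17,-2,10 for degrees 0…9.
[x⁹] = 1·10 + 9·(-2) + 27·(-17) + 27·20 = 73.

73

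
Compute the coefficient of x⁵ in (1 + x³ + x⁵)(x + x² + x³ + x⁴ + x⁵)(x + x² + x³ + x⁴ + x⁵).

5

(1 + x³ + x⁵) has coefficients 1,0,0,1,0,1 for degrees 0…5.
(x + x² + x³ + x⁴ + x⁵) has coefficients 0,1,1,1,1,1 for degrees 0…5.
Finally multiplying by (x + x² + x³ + x⁴ + x⁵), the product of all factors after the first has coefficients 0,0,1,2,3,4 for degrees 0…5.
[x⁵] = 1·4 + 1·1 + 1·0 = 5.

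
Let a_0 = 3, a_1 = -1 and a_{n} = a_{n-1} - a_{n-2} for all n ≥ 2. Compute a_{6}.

The ordinary generating function has denominator 1 - y + y^2.
Iterating the recurrence: a_0,…,a_{6} = 3, -1, -4, -3, 1, 4, 3.

3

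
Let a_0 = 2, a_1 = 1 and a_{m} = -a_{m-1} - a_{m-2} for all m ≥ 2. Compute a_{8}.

-3

The ordinary generating function has denominator 1 + t + t^2.
Iterating the recurrence: a_0,…,a_{8} = 2, 1, -3, 2, 1, -3, 2, 1, -3.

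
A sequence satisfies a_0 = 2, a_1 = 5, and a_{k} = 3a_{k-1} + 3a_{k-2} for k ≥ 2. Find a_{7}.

16173

The ordinary generating function has denominator 1 - 3t - 3t^2.
Iterating the recurrence: a_0,…,a_{7} = 2, 5, 21, 78, 297, 1125, 4266, 16173.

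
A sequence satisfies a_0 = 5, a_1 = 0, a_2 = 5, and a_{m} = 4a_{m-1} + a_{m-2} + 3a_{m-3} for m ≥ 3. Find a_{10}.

The ordinary generating function has denominator 1 - 4x - x^2 - 3x^3.
Iterating the recurrence: a_0,…,a_{10} = 5, 0, 5, 35, 145, 630, 2770, 12145, 53240, 233415, 1023335.

1023335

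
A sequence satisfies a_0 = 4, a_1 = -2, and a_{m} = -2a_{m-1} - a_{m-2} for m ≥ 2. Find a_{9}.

The ordinary generating function has denominator 1 + 2z + z^2.
Iterating the recurrence: a_0,…,a_{9} = 4, -2, 0, 2, -4, 6, -8, 10, -12, 14.

14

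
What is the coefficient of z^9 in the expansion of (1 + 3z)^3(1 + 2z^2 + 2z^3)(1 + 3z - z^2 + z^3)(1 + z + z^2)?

234

(1 + 3z)^3 has coefficients 1,9,27,27 for degrees 0…3.
(1 + 2z^2 + 2z^3) has coefficients 1,0,2,2,0,0,0,0,0,0 for degrees 0…9.
Multiplying by (1 + 3z - z^2 + z^3) gives running coefficients 1,3,1,9,4,0,2,0,0,0 for degrees 0…9.
Finally multiplying by (1 + z + z^2), the product of all factors after the first has coefficients 1,4,5,13,14,13,6,2,2,0 for degrees 0…9.
[z^9] = 1·0 + 9·2 + 27·2 + 27·6 = 234.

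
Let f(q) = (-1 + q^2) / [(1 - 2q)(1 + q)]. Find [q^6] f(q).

-32

The denominator gives the recurrence a_n = a_(n−1) + 2a_(n−2) for n ≥ 3; the numerator fixes a_0 = -1, a_1 = -1, a_2 = -2.
Iterating: -1, -1, -2, -4, -8, -16, -32, so a_6 = -32.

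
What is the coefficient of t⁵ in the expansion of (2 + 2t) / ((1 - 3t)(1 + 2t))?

Partial fractions give a closed form: a_n = (8/5)·3^n + (2/5)·(-2)^n.
At n = 5: a_5 = 376.

376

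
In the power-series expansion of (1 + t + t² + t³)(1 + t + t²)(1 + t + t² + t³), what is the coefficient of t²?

(1 + t + t² + t³) has coefficients 1,1,1 for degrees 0…2.
(1 + t + t²) has coefficients 1,1,1 for degrees 0…2.
Finally multiplying by (1 + t + t² + t³), the product of all factors after the first has coefficients 1,2,3 for degrees 0…2.
[t²] = 1·3 + 1·2 + 1·1 = 6.

6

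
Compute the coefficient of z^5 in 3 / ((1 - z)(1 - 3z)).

1092

Partial fractions give a closed form: a_n = (-3/2)·1^n + (9/2)·3^n.
At n = 5: a_5 = 1092.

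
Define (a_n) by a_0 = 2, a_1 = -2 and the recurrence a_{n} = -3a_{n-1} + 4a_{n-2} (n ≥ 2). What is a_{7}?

-13106

The ordinary generating function has denominator 1 + 3x - 4x^2.
Iterating the recurrence: a_0,…,a_{7} = 2, -2, 14, -50, 206, -818, 3278, -13106.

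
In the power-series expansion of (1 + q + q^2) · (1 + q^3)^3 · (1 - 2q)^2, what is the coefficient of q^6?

3

(1 + q + q^2) has coefficients 1,1,1 for degrees 0…2.
(1 + q^3)^3 has coefficients 1,0,0,3,0,0,3 for degrees 0…6.
Finally multiplying by (1 - 2q)^2, the product of all factors after the first has coefficients 1,-4,4,3,-12,12,3 for degrees 0…6.
[q^6] = 1·3 + 1·12 + 1·(-12) = 3.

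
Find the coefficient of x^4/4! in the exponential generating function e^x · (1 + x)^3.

The EGF product rule gives c_4 = Σ_{k_1+k_2=4} C(4; k_1,k_2) · ∏ g_i(k_i), where e^x gives (1)^k; (1+x)^3 gives the falling factorial (3)_k.
g_1(k) for k = 0…4: 1, 1, 1, 1, 1.
g_2(k) for k = 0…4: 1, 3, 6, 6, 0.
c_4 = Σ_k C(4,k)·g_1(k)·g_2(4−k) = 4·1·6 + 6·1·6 + 4·1·3 + 1·1·1 = 24 + 36 + 12 + 1 = 73.

73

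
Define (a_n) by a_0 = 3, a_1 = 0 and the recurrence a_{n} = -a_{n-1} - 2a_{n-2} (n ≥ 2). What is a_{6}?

The ordinary generating function has denominator 1 + t + 2t^2.
Iterating the recurrence: a_0,…,a_{6} = 3, 0, -6, 6, 6, -18, 6.

6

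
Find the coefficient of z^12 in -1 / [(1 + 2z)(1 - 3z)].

-320503

Partial fractions give a closed form: a_n = (-2/5)·(-2)^n + (-3/5)·3^n.
At n = 12: a_12 = -320503.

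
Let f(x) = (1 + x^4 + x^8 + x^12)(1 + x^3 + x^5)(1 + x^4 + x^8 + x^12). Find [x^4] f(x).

2

(1 + x^4 + x^8 + x^12) has coefficients 1,0,0,0,1 for degrees 0…4.
(1 + x^3 + x^5) has coefficients 1,0,0,1,0 for degrees 0…4.
Finally multiplying by (1 + x^4 + x^8 + x^12), the product of all factors after the first has coefficients 1,0,0,1,1 for degrees 0…4.
[x^4] = 1·1 + 1·1 = 2.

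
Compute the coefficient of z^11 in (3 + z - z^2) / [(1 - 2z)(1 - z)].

The denominator gives the recurrence a_n = 3a_(n−1) − 2a_(n−2) for n ≥ 3; the numerator fixes a_0 = 3, a_1 = 10, a_2 = 23.
Iterating: 3, 10, 23, 49, 101, 205, 413, 829, 1661, 3325, 6653, 13309, so a_11 = 13309.

13309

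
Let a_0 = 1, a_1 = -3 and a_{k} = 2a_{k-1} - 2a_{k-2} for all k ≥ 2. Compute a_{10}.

The ordinary generating function has denominator 1 - 2t + 2t^2.
Iterating the recurrence: a_0,…,a_{10} = 1, -3, -8, -10, -4, 12, 32, 40, 16, -48, -128.

-128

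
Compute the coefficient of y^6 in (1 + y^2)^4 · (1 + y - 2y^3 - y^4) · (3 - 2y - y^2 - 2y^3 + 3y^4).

7

(1 + y^2)^4 has coefficients 1,0,4,0,6,0,4 for degrees 0…6.
(1 + y - 2y^3 - y^4) has coefficients 1,1,0,-2,-1,0,0 for degrees 0…6.
Finally multiplying by (3 - 2y - y^2 - 2y^3 + 3y^4), the product of all factors after the first has coefficients 3,1,-3,-9,2,7,5 for degrees 0…6.
[y^6] = 1·5 + 4·2 + 6·(-3) + 4·3 = 7.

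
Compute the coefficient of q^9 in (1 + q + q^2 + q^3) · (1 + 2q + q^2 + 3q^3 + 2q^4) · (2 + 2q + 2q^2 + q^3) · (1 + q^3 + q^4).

(1 + q + q^2 + q^3) has coefficients 1,1,1,1 for degrees 0…3.
(1 + 2q + q^2 + 3q^3 + 2q^4) has coefficients 1,2,1,3,2,0,0,0,0,0 for degrees 0…9.
Multiplying by (2 + 2q + 2q^2 + q^3) gives running coefficients 2,6,8,13,14,11,7,2,0,0 for degrees 0…9.
Finally multiplying by (1 + q^3 + q^4), the product of all factors after the first has coefficients 2,6,8,15,22,25,28,29,25,18 for degrees 0…9.
[q^9] = 1·18 + 1·25 + 1·29 + 1·28 = 100.

100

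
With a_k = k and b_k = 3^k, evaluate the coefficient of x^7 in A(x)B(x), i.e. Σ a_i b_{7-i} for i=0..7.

1636

The convolution is the x^7 coefficient of A(x)B(x).
Σ = 0·2187 + 1·729 + 2·243 + 3·81 + 4·27 + 5·9 + 6·3 + 7·1 = 1636.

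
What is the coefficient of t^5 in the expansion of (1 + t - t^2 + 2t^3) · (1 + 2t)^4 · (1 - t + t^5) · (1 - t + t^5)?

(1 + t - t^2 + 2t^3) has coefficients 1,1,-1,2 for degrees 0…3.
(1 + 2t)^4 has coefficients 1,8,24,32,16,0 for degrees 0…5.
Multiplying by (1 - t + t^5) gives running coefficients 1,7,16,8,-16,-15 for degrees 0…5.
Finally multiplying by (1 - t + t^5), the product of all factors after the first has coefficients 1,6,9,-8,-24,2 for degrees 0…5.
[t^5] = 1·2 + 1·(-24) − 1·(-8) + 2·9 = 4.

4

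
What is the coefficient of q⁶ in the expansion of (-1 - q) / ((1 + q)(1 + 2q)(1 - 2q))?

Partial fractions give a closed form: a_n = (-1/2)·(-2)^n + (-1/2)·2^n.
At n = 6: a_6 = -64.

-64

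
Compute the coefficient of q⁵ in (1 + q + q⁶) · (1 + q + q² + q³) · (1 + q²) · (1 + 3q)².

(1 + q + q⁶) has coefficients 1,1,0,0,0,0 for degrees 0…5.
(1 + q + q² + q³) has coefficients 1,1,1,1,0,0 for degrees 0…5.
Multiplying by (1 + q²) gives running coefficients 1,1,2,2,1,1 for degrees 0…5.
Finally multiplying by (1 + 3q)², the product of all factors after the first has coefficients 1,7,17,23,31,25 for degrees 0…5.
[q⁵] = 1·25 + 1·31 = 56.

56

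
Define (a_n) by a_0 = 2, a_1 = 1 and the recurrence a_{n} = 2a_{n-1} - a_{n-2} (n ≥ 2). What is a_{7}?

The ordinary generating function has denominator 1 - 2x + x^2.
Iterating the recurrence: a_0,…,a_{7} = 2, 1, 0, -1, -2, -3, -4, -5.

-5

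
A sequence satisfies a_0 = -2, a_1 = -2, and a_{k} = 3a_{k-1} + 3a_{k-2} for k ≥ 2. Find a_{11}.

-1818612

The ordinary generating function has denominator 1 - 3q - 3q^2.
Iterating the recurrence: a_0,…,a_{11} = -2, -2, -12, -42, -162, -612, -2322, -8802, -33372, -126522, -479682, -1818612.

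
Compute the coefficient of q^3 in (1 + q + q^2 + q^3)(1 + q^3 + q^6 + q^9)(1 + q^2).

(1 + q + q^2 + q^3) has coefficients 1,1,1,1 for degrees 0…3.
(1 + q^3 + q^6 + q^9) has coefficients 1,0,0,1 for degrees 0…3.
Finally multiplying by (1 + q^2), the product of all factors after the first has coefficients 1,0,1,1 for degrees 0…3.
[q^3] = 1·1 + 1·1 + 1·0 + 1·1 = 3.

3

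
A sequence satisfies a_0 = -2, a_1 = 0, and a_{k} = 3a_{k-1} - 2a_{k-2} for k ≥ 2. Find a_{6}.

124

The ordinary generating function has denominator 1 - 3q + 2q^2.
Iterating the recurrence: a_0,…,a_{6} = -2, 0, 4, 12, 28, 60, 124.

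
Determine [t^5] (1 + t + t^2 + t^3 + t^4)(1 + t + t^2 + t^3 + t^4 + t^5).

5

(1 + t + t^2 + t^3 + t^4) has coefficients 1,1,1,1,1 for degrees 0…4.
(1 + t + t^2 + t^3 + t^4 + t^5) has coefficients 1,1,1,1,1,1 for degrees 0…5.
[t^5] = 1·1 + 1·1 + 1·1 + 1·1 + 1·1 = 5.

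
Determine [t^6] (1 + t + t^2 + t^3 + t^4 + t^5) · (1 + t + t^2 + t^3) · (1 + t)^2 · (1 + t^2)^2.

53

(1 + t + t^2 + t^3 + t^4 + t^5) has coefficients 1,1,1,1,1,1 for degrees 0…5.
(1 + t + t^2 + t^3) has coefficients 1,1,1,1,0,0,0 for degrees 0…6.
Multiplying by (1 + t)^2 gives running coefficients 1,3,4,4,3,1,0 for degrees 0…6.
Finally multiplying by (1 + t^2)^2, the product of all factors after the first has coefficients 1,3,6,10,12,12,10 for degrees 0…6.
[t^6] = 1·10 + 1·12 + 1·12 + 1·10 + 1·6 + 1·3 = 53.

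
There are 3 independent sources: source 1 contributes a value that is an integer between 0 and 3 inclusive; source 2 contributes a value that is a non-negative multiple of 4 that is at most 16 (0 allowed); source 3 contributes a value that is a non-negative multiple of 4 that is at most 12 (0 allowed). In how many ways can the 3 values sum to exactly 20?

The generating function for the choices is (1 + y + y² + y³)·(1 + y⁴ + y⁸ + y¹² + y¹⁶)·(1 + y⁴ + y⁸ + y¹²); the count is [y²⁰].
(1 + y + y² + y³) has coefficients 1,1,1,1 for degrees 0…3.
(1 + y⁴ + y⁸ + y¹² + y¹⁶) has coefficients 1,0,0,0,1,0,0,0,1,0,0,0,1,0,0,0,1,0,0,0,0 for degrees 0…20.
Finally multiplying by (1 + y⁴ + y⁸ + y¹²), the product of all factors after the first has coefficients 1,0,0,0,2,0,0,0,3,0,0,0,4,0,0,0,4,0,0,0,3 for degrees 0…20.
[y²⁰] = 1·3 + 1·0 + 1·0 + 1·0 = 3.

3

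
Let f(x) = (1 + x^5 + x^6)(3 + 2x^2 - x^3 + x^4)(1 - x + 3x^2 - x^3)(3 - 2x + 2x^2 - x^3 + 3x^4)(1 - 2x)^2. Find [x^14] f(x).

172

(1 + x^5 + x^6) has coefficients 1,0,0,0,0,1,1 for degrees 0…6.
(3 + 2x^2 - x^3 + x^4) has coefficients 3,0,2,-1,1,0,0,0,0,0,0,0,0,0,0 for degrees 0…14.
Multiplying by (1 - x + 3x^2 - x^3) gives running coefficients 3,-3,11,-6,8,-6,4,-1,0,0,0,0,0,0,0 for degrees 0…14.
Multiplying by (3 - 2x + 2x^2 - x^3 + 3x^4) gives running coefficients 9,-15,45,-49,70,-66,79,-49,40,-24,13,-3,0,0,0 for degrees 0…14.
Finally multiplying by (1 - 2x)^2, the product of all factors after the first has coefficients 9,-51,141,-289,446,-542,623,-629,552,-380,269,-151,64,-12,0 for degrees 0…14.
[x^14] = 1·0 + 1·(-380) + 1·552 = 172.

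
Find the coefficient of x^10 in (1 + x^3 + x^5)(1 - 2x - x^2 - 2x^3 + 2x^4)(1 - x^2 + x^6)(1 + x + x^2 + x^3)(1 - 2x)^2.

6

(1 + x^3 + x^5) has coefficients 1,0,0,1,0,1 for degrees 0…5.
(1 - 2x - x^2 - 2x^3 + 2x^4) has coefficients 1,-2,-1,-2,2,0,0,0,0,0,0 for degrees 0…10.
Multiplying by (1 - x^2 + x^6) gives running coefficients 1,-2,-2,0,3,2,-1,-2,-1,-2,2 for degrees 0…10.
Multiplying by (1 + x + x^2 + x^3) gives running coefficients 1,-1,-3,-3,-1,3,4,2,-2,-6,-3 for degrees 0…10.
Finally multiplying by (1 - 2x)^2, the product of all factors after the first has coefficients 1,-5,5,5,-1,-5,-12,-2,6,10,13 for degrees 0…10.
[x^10] = 1·13 + 1·(-2) + 1·(-5) = 6.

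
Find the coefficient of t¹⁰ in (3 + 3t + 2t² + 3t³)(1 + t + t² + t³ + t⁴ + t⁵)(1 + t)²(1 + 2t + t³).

(3 + 3t + 2t² + 3t³) has coefficients 3,3,2,3 for degrees 0…3.
(1 + t + t² + t³ + t⁴ + t⁵) has coefficients 1,1,1,1,1,1,0,0,0,0,0 for degrees 0…10.
Multiplying by (1 + t)² gives running coefficients 1,3,4,4,4,4,3,1,0,0,0 for degrees 0…10.
Finally multiplying by (1 + 2t + t³), the product of all factors after the first has coefficients 1,5,10,13,15,16,15,11,6,3,1 for degrees 0…10.
[t¹⁰] = 3·1 + 3·3 + 2·6 + 3·11 = 57.

57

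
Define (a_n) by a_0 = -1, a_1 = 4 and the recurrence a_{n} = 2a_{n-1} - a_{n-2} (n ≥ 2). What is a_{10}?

The ordinary generating function has denominator 1 - 2x + x^2.
Iterating the recurrence: a_0,…,a_{10} = -1, 4, 9, 14, 19, 24, 29, 34, 39, 44, 49.

49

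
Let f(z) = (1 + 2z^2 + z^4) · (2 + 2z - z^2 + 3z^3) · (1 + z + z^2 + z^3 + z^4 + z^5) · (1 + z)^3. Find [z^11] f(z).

(1 + 2z^2 + z^4) has coefficients 1,0,2,0,1 for degrees 0…4.
(2 + 2z - z^2 + 3z^3) has coefficients 2,2,-1,3,0,0,0,0,0,0,0,0 for degrees 0…11.
Multiplying by (1 + z + z^2 + z^3 + z^4 + z^5) gives running coefficients 2,4,3,6,6,6,4,2,3,0,0,0 for degrees 0…11.
Finally multiplying by (1 + z)^3, the product of all factors after the first has coefficients 2,10,21,29,37,45,46,38,27,19,11,3 for degrees 0…11.
[z^11] = 1·3 + 2·19 + 1·38 = 79.

79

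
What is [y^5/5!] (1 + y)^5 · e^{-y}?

-56

The EGF product rule gives c_5 = Σ_{k_1+k_2=5} C(5; k_1,k_2) · ∏ g_i(k_i), where (1+y)^5 gives the falling factorial (5)_k; e^{-y} gives (-1)^k.
g_1(k) for k = 0…5: 1, 5, 20, 60, 120, 120.
g_2(k) for k = 0…5: 1, -1, 1, -1, 1, -1.
c_5 = Σ_k C(5,k)·g_1(k)·g_2(5−k) = 1·1·(-1) + 5·5·1 + 10·20·(-1) + 10·60·1 + 5·120·(-1) + 1·120·1 = −1 + 25 − 200 + 600 − 600 + 120 = -56.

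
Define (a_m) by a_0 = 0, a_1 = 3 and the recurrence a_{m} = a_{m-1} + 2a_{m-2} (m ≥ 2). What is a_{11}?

The ordinary generating function has denominator 1 - z - 2z^2.
Iterating the recurrence: a_0,…,a_{11} = 0, 3, 3, 9, 15, 33, 63, 129, 255, 513, 1023, 2049.

2049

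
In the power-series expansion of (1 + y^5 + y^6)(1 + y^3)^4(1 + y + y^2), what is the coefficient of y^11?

14

(1 + y^5 + y^6) has coefficients 1,0,0,0,0,1,1 for degrees 0…6.
(1 + y^3)^4 has coefficients 1,0,0,4,0,0,6,0,0,4,0,0 for degrees 0…11.
Finally multiplying by (1 + y + y^2), the product of all factors after the first has coefficients 1,1,1,4,4,4,6,6,6,4,4,4 for degrees 0…11.
[y^11] = 1·4 + 1·6 + 1·4 = 14.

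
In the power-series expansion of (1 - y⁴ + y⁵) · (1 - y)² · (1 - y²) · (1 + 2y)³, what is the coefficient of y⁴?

-6

(1 - y⁴ + y⁵) has coefficients 1,0,0,0,-1 for degrees 0…4.
(1 - y)² has coefficients 1,-2,1,0,0 for degrees 0…4.
Multiplying by (1 - y²) gives running coefficients 1,-2,0,2,-1 for degrees 0…4.
Finally multiplying by (1 + 2y)³, the product of all factors after the first has coefficients 1,4,0,-14,-5 for degrees 0…4.
[y⁴] = 1·(-5) − 1·1 = -6.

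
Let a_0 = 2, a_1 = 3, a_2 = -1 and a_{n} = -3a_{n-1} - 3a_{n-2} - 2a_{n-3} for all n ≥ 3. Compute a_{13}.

The ordinary generating function has denominator 1 + 3t + 3t^2 + 2t^3.
Iterating the recurrence: a_0,…,a_{13} = 2, 3, -1, -10, 27, -49, 86, -165, 335, -682, 1371, -2737, 5462, -10917.

-10917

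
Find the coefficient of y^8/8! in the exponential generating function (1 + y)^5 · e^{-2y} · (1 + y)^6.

-257408

The EGF product rule gives c_8 = Σ_{k_1+k_2+k_3=8} C(8; k_1,k_2,k_3) · ∏ g_i(k_i), where (1+y)^5 gives the falling factorial (5)_k; e^{-2y} gives (-2)^k; (1+y)^6 gives the falling factorial (6)_k.
g_1(k) for k = 0…8: 1, 5, 20, 60, 120, 120, 0, 0, 0.
g_2(k) for k = 0…8: 1, -2, 4, -8, 16, -32, 64, -128, 256.
g_3(k) for k = 0…8: 1, 6, 30, 120, 360, 720, 720, 0, 0.
First combine the last two factors: h(k) = Σ_j C(k,j)·g_2(j)·g_3(k−j) for k = 0…8: 1, 4, 10, 4, -56, -32, 592, -800, -5888.
c_8 = Σ_k C(8,k)·g_1(k)·h(8−k) = 1·1·(-5888) + 8·5·(-800) + 28·20·592 + 56·60·(-32) + 70·120·(-56) + 56·120·4 = −5888 − 32000 + 331520 − 107520 − 470400 + 26880 = -257408.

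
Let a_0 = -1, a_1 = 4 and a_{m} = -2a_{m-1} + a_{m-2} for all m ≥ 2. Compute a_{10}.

The ordinary generating function has denominator 1 + 2x - x^2.
Iterating the recurrence: a_0,…,a_{10} = -1, 4, -9, 22, -53, 128, -309, 746, -1801, 4348, -10497.

-10497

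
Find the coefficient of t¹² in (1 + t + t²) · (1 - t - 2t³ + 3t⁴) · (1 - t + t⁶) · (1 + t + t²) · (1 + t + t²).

(1 + t + t²) has coefficients 1,1,1 for degrees 0…2.
(1 - t - 2t³ + 3t⁴) has coefficients 1,-1,0,-2,3,0,0,0,0,0,0,0,0 for degrees 0…12.
Multiplying by (1 - t + t⁶) gives running coefficients 1,-2,1,-2,5,-3,1,-1,0,-2,3,0,0 for degrees 0…12.
Multiplying by (1 + t + t²) gives running coefficients 1,-1,0,-3,4,0,3,-3,0,-3,1,1,3 for degrees 0…12.
Finally multiplying by (1 + t + t²), the product of all factors after the first has coefficients 1,0,0,-4,1,1,7,0,0,-6,-2,-1,5 for degrees 0…12.
[t¹²] = 1·5 + 1·(-1) + 1·(-2) = 2.

2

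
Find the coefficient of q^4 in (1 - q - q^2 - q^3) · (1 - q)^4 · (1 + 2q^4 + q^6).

5

(1 - q - q^2 - q^3) has coefficients 1,-1,-1,-1 for degrees 0…3.
(1 - q)^4 has coefficients 1,-4,6,-4,1 for degrees 0…4.
Finally multiplying by (1 + 2q^4 + q^6), the product of all factors after the first has coefficients 1,-4,6,-4,3 for degrees 0…4.
[q^4] = 1·3 − 1·(-4) − 1·6 − 1·(-4) = 5.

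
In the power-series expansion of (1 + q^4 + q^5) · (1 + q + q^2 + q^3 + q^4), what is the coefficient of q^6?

(1 + q^4 + q^5) has coefficients 1,0,0,0,1,1 for degrees 0…5.
(1 + q + q^2 + q^3 + q^4) has coefficients 1,1,1,1,1,0,0 for degrees 0…6.
[q^6] = 1·0 + 1·1 + 1·1 = 2.

2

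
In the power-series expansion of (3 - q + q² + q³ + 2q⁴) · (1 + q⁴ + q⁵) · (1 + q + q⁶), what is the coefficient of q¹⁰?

(3 - q + q² + q³ + 2q⁴) has coefficients 3,-1,1,1,2 for degrees 0…4.
(1 + q⁴ + q⁵) has coefficients 1,0,0,0,1,1,0,0,0,0,0 for degrees 0…10.
Finally multiplying by (1 + q + q⁶), the product of all factors after the first has coefficients 1,1,0,0,1,2,2,0,0,0,1 for degrees 0…10.
[q¹⁰] = 3·1 − 1·0 + 1·0 + 1·0 + 2·2 = 7.

7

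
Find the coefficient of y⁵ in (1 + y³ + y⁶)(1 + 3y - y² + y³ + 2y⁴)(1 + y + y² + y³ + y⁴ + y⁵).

9

(1 + y³ + y⁶) has coefficients 1,0,0,1,0,0 for degrees 0…5.
(1 + 3y - y² + y³ + 2y⁴) has coefficients 1,3,-1,1,2,0 for degrees 0…5.
Finally multiplying by (1 + y + y² + y³ + y⁴ + y⁵), the product of all factors after the first has coefficients 1,4,3,4,6,6 for degrees 0…5.
[y⁵] = 1·6 + 1·3 = 9.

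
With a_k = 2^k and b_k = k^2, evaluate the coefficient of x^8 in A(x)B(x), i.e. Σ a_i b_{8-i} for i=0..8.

This is [x^8] in the product of the two ordinary generating functions.
Σ = 1·64 + 2·49 + 4·36 + 8·25 + 16·16 + 32·9 + 64·4 + 128·1 + 256·0 = 1434.

1434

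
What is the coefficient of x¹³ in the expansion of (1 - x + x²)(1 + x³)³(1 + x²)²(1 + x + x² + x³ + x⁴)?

10

(1 - x + x²) has coefficients 1,-1,1 for degrees 0…2.
(1 + x³)³ has coefficients 1,0,0,3,0,0,3,0,0,1,0,0,0,0 for degrees 0…13.
Multiplying by (1 + x²)² gives running coefficients 1,0,2,3,1,6,3,3,6,1,3,2,0,1 for degrees 0…13.
Finally multiplying by (1 + x + x² + x³ + x⁴), the product of all factors after the first has coefficients 1,1,3,6,7,12,15,16,19,19,16,15,12,7 for degrees 0…13.
[x¹³] = 1·7 − 1·12 + 1·15 = 10.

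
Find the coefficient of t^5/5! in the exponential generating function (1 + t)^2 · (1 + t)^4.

The EGF product rule gives c_5 = Σ_{k_1+k_2=5} C(5; k_1,k_2) · ∏ g_i(k_i), where (1+t)^2 gives the falling factorial (2)_k; (1+t)^4 gives the falling factorial (4)_k.
g_1(k) for k = 0…5: 1, 2, 2, 0, 0, 0.
g_2(k) for k = 0…5: 1, 4, 12, 24, 24, 0.
c_5 = Σ_k C(5,k)·g_1(k)·g_2(5−k) = 5·2·24 + 10·2·24 = 240 + 480 = 720.

720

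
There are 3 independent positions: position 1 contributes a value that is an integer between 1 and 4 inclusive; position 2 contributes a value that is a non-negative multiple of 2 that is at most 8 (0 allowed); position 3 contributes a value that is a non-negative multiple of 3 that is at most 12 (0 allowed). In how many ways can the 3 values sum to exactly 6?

4

The generating function for the choices is (y + y^2 + y^3 + y^4)·(1 + y^2 + y^4 + y^6 + y^8)·(1 + y^3 + y^6 + y^9 + y^12); the count is [y^6].
(y + y^2 + y^3 + y^4) has coefficients 0,1,1,1,1 for degrees 0…4.
(1 + y^2 + y^4 + y^6 + y^8) has coefficients 1,0,1,0,1,0,1 for degrees 0…6.
Finally multiplying by (1 + y^3 + y^6 + y^9 + y^12), the product of all factors after the first has coefficients 1,0,1,1,1,1,2 for degrees 0…6.
[y^6] = 1·1 + 1·1 + 1·1 + 1·1 = 4.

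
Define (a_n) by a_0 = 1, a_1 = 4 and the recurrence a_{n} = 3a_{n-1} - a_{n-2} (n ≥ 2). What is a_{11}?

The ordinary generating function has denominator 1 - 3z + z^2.
Iterating the recurrence: a_0,…,a_{11} = 1, 4, 11, 29, 76, 199, 521, 1364, 3571, 9349, 24476, 64079.

64079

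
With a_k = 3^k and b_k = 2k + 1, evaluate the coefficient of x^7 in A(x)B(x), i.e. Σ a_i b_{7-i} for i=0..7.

6552

Write out a_i and b_{7-i} for i = 0,…,7 and sum the products.
Σ = 1·15 + 3·13 + 9·11 + 27·9 + 81·7 + 243·5 + 729·3 + 2187·1 = 6552.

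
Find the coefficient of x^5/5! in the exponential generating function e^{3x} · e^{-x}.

32

The EGF product rule gives c_5 = Σ_{k_1+k_2=5} C(5; k_1,k_2) · ∏ g_i(k_i), where e^{3x} gives (3)^k; e^{-x} gives (-1)^k.
g_1(k) for k = 0…5: 1, 3, 9, 27, 81, 243.
g_2(k) for k = 0…5: 1, -1, 1, -1, 1, -1.
c_5 = Σ_k C(5,k)·g_1(k)·g_2(5−k) = 1·1·(-1) + 5·3·1 + 10·9·(-1) + 10·27·1 + 5·81·(-1) + 1·243·1 = −1 + 15 − 90 + 270 − 405 + 243 = 32.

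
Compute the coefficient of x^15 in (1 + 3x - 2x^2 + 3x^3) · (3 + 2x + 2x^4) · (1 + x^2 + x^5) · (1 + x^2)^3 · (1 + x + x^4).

(1 + 3x - 2x^2 + 3x^3) has coefficients 1,3,-2,3 for degrees 0…3.
(3 + 2x + 2x^4) has coefficients 3,2,0,0,2,0,0,0,0,0,0,0,0,0,0,0 for degrees 0…15.
Multiplying by (1 + x^2 + x^5) gives running coefficients 3,2,3,2,2,3,4,0,0,2,0,0,0,0,0,0 for degrees 0…15.
Multiplying by (1 + x^2)^3 gives running coefficients 3,2,12,8,20,15,22,17,21,13,14,9,4,6,0,2 for degrees 0…15.
Finally multiplying by (1 + x + x^4), the product of all factors after the first has coefficients 3,5,14,20,31,37,49,47,58,49,49,40,34,23,20,11 for degrees 0…15.
[x^15] = 1·11 + 3·20 − 2·23 + 3·34 = 127.

127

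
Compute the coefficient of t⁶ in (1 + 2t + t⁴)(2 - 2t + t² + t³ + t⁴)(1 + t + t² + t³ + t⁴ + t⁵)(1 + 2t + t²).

(1 + 2t + t⁴) has coefficients 1,2,0,0,1 for degrees 0…4.
(2 - 2t + t² + t³ + t⁴) has coefficients 2,-2,1,1,1,0,0 for degrees 0…6.
Multiplying by (1 + t + t² + t³ + t⁴ + t⁵) gives running coefficients 2,0,1,2,3,3,1 for degrees 0…6.
Finally multiplying by (1 + 2t + t²), the product of all factors after the first has coefficients 2,4,3,4,8,11,10 for degrees 0…6.
[t⁶] = 1·10 + 2·11 + 1·3 = 35.

35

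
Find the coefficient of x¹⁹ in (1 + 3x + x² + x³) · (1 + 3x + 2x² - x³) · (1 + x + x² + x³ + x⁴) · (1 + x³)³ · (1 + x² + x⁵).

(1 + 3x + x² + x³) has coefficients 1,3,1,1 for degrees 0…3.
(1 + 3x + 2x² - x³) has coefficients 1,3,2,-1,0,0,0,0,0,0,0,0,0,0,0,0,0,0,0,0 for degrees 0…19.
Multiplying by (1 + x + x² + x³ + x⁴) gives running coefficients 1,4,6,5,5,4,1,-1,0,0,0,0,0,0,0,0,0,0,0,0 for degrees 0…19.
Multiplying by (1 + x³)³ gives running coefficients 1,4,6,8,17,22,19,26,30,19,16,18,8,2,4,1,-1,0,0,0 for degrees 0…19.
Finally multiplying by (1 + x² + x⁵), the product of all factors after the first has coefficients 1,4,7,12,23,31,40,54,57,62,68,56,50,50,31,19,21,9,1,4 for degrees 0…19.
[x¹⁹] = 1·4 + 3·1 + 1·9 + 1·21 = 37.

37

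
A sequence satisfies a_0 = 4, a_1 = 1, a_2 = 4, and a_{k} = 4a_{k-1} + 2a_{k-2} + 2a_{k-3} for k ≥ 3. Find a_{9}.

219016

The ordinary generating function has denominator 1 - 4q - 2q^2 - 2q^3.
Iterating the recurrence: a_0,…,a_{9} = 4, 1, 4, 26, 114, 516, 2344, 10636, 48264, 219016.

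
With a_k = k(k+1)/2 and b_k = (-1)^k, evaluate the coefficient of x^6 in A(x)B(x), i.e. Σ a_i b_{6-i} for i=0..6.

Write out a_i and b_{6-i} for i = 0,…,6 and sum the products.
Σ = 0·1 + 1·(-1) + 3·1 + 6·(-1) + 10·1 + 15·(-1) + 21·1 = 12.

12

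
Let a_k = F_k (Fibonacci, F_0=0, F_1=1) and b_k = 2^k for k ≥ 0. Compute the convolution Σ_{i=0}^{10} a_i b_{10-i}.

The convolution is the x^10 coefficient of A(x)B(x).
Σ = 0·1024 + 1·512 + 1·256 + 2·128 + 3·64 + 5·32 + 8·16 + 13·8 + 21·4 + 34·2 + 55·1 = 1815.

1815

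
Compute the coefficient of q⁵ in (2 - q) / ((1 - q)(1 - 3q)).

Partial fractions give a closed form: a_n = (-1/2)·1^n + (5/2)·3^n.
At n = 5: a_5 = 607.

607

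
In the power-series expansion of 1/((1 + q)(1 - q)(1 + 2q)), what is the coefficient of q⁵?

Partial fractions give a closed form: a_n = (-1/2)·(-1)^n + (1/6)·1^n + (4/3)·(-2)^n.
At n = 5: a_5 = -42.

-42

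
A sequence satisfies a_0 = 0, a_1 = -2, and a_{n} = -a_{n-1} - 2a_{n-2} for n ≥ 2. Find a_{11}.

The ordinary generating function has denominator 1 + x + 2x^2.
Iterating the recurrence: a_0,…,a_{11} = 0, -2, 2, 2, -6, 2, 10, -14, -6, 34, -22, -46.

-46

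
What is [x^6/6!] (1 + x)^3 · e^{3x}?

The EGF product rule gives c_6 = Σ_{k_1+k_2=6} C(6; k_1,k_2) · ∏ g_i(k_i), where (1+x)^3 gives the falling factorial (3)_k; e^{3x} gives (3)^k.
g_1(k) for k = 0…6: 1, 3, 6, 6, 0, 0, 0.
g_2(k) for k = 0…6: 1, 3, 9, 27, 81, 243, 729.
c_6 = Σ_k C(6,k)·g_1(k)·g_2(6−k) = 1·1·729 + 6·3·243 + 15·6·81 + 20·6·27 = 729 + 4374 + 7290 + 3240 = 15633.

15633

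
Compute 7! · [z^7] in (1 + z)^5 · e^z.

9276

The EGF product rule gives c_7 = Σ_{k_1+k_2=7} C(7; k_1,k_2) · ∏ g_i(k_i), where (1+z)^5 gives the falling factorial (5)_k; e^z gives (1)^k.
g_1(k) for k = 0…7: 1, 5, 20, 60, 120, 120, 0, 0.
g_2(k) for k = 0…7: 1, 1, 1, 1, 1, 1, 1, 1.
c_7 = Σ_k C(7,k)·g_1(k)·g_2(7−k) = 1·1·1 + 7·5·1 + 21·20·1 + 35·60·1 + 35·120·1 + 21·120·1 = 1 + 35 + 420 + 2100 + 4200 + 2520 = 9276.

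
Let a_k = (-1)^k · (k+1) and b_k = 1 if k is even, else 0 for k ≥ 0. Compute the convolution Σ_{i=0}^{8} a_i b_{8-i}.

Write out a_i and b_{8-i} for i = 0,…,8 and sum the products.
Σ = 1·1 − 2·0 + 3·1 − 4·0 + 5·1 − 6·0 + 7·1 − 8·0 + 9·1 = 25.

25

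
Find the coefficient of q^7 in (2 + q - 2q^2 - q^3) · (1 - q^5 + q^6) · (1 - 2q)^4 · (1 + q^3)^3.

(2 + q - 2q^2 - q^3) has coefficients 2,1,-2,-1 for degrees 0…3.
(1 - q^5 + q^6) has coefficients 1,0,0,0,0,-1,1,0 for degrees 0…7.
Multiplying by (1 - 2q)^4 gives running coefficients 1,-8,24,-32,16,-1,9,-32 for degrees 0…7.
Finally multiplying by (1 + q^3)^3, the product of all factors after the first has coefficients 1,-8,24,-29,-8,71,-84,-8 for degrees 0…7.
[q^7] = 2·(-8) + 1·(-84) − 2·71 − 1·(-8) = -234.

-234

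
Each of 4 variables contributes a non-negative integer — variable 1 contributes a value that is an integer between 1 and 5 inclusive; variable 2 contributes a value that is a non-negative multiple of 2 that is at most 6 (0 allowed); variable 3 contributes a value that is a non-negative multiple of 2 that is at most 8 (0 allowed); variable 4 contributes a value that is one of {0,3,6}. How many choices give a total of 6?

8

The generating function for the choices is (y + y^2 + y^3 + y^4 + y^5)·(1 + y^2 + y^4 + y^6)·(1 + y^2 + y^4 + y^6 + y^8)·(1 + y^3 + y^6); the count is [y^6].
(y + y^2 + y^3 + y^4 + y^5) has coefficients 0,1,1,1,1,1 for degrees 0…5.
(1 + y^2 + y^4 + y^6) has coefficients 1,0,1,0,1,0,1 for degrees 0…6.
Multiplying by (1 + y^2 + y^4 + y^6 + y^8) gives running coefficients 1,0,2,0,3,0,4 for degrees 0…6.
Finally multiplying by (1 + y^3 + y^6), the product of all factors after the first has coefficients 1,0,2,1,3,2,5 for degrees 0…6.
[y^6] = 1·2 + 1·3 + 1·1 + 1·2 + 1·0 = 8.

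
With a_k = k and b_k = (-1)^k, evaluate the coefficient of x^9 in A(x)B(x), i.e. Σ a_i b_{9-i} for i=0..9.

This is [x^9] in the product of the two ordinary generating functions.
Σ = 0·(-1) + 1·1 + 2·(-1) + 3·1 + 4·(-1) + 5·1 + 6·(-1) + 7·1 + 8·(-1) + 9·1 = 5.

5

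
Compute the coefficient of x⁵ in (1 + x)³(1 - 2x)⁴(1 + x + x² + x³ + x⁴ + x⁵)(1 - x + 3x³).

-27

(1 + x)³ has coefficients 1,3,3,1 for degrees 0…3.
(1 - 2x)⁴ has coefficients 1,-8,24,-32,16,0 for degrees 0…5.
Multiplying by (1 + x + x² + x³ + x⁴ + x⁵) gives running coefficients 1,-7,17,-15,1,1 for degrees 0…5.
Finally multiplying by (1 - x + 3x³), the product of all factors after the first has coefficients 1,-8,24,-29,-5,51 for degrees 0…5.
[x⁵] = 1·51 + 3·(-5) + 3·(-29) + 1·24 = -27.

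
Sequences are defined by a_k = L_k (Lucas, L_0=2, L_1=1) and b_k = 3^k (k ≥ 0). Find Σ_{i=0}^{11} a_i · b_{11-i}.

531208

Write out a_i and b_{11-i} for i = 0,…,11 and sum the products.
Σ = 2·177147 + 1·59049 + 3·19683 + 4·6561 + 7·2187 + 11·729 + 18·243 + 29·81 + 47·27 + 76·9 + 123·3 + 199·1 = 531208.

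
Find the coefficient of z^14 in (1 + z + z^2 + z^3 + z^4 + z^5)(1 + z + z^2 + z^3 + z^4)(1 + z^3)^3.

11

(1 + z + z^2 + z^3 + z^4 + z^5) has coefficients 1,1,1,1,1,1 for degrees 0…5.
(1 + z + z^2 + z^3 + z^4) has coefficients 1,1,1,1,1,0,0,0,0,0,0,0,0,0,0 for degrees 0…14.
Finally multiplying by (1 + z^3)^3, the product of all factors after the first has coefficients 1,1,1,4,4,3,6,6,3,4,4,1,1,1,0 for degrees 0…14.
[z^14] = 1·0 + 1·1 + 1·1 + 1·1 + 1·4 + 1·4 = 11.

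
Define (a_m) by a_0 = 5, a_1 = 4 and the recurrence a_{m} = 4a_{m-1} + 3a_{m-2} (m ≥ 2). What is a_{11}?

29723512

The ordinary generating function has denominator 1 - 4q - 3q^2.
Iterating the recurrence: a_0,…,a_{11} = 5, 4, 31, 136, 637, 2956, 13735, 63808, 296437, 1377172, 6397999, 29723512.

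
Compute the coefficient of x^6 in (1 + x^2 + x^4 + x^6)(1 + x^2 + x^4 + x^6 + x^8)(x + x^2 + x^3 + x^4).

(1 + x^2 + x^4 + x^6) has coefficients 1,0,1,0,1,0,1 for degrees 0…6.
(1 + x^2 + x^4 + x^6 + x^8) has coefficients 1,0,1,0,1,0,1 for degrees 0…6.
Finally multiplying by (x + x^2 + x^3 + x^4), the product of all factors after the first has coefficients 0,1,1,2,2,2,2 for degrees 0…6.
[x^6] = 1·2 + 1·2 + 1·1 + 1·0 = 5.

5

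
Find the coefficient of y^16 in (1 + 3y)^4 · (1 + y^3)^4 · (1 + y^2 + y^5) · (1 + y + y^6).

2403

(1 + 3y)^4 has coefficients 1,12,54,108,81 for degrees 0…4.
(1 + y^3)^4 has coefficients 1,0,0,4,0,0,6,0,0,4,0,0,1,0,0,0,0 for degrees 0…16.
Multiplying by (1 + y^2 + y^5) gives running coefficients 1,0,1,4,0,5,6,0,10,4,0,10,1,0,5,0,0 for degrees 0…16.
Finally multiplying by (1 + y + y^6), the product of all factors after the first has coefficients 1,1,1,5,4,5,12,6,11,18,4,15,17,1,15,9,0 for degrees 0…16.
[y^16] = 1·0 + 12·9 + 54·15 + 108·1 + 81·17 = 2403.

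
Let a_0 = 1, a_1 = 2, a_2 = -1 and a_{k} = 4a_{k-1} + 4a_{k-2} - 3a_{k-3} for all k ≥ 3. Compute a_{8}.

The ordinary generating function has denominator 1 - 4y - 4y^2 + 3y^3.
Iterating the recurrence: a_0,…,a_{8} = 1, 2, -1, 1, -6, -17, -95, -430, -2049.

-2049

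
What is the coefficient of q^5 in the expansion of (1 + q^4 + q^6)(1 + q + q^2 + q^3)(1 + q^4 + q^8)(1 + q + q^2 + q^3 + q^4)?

(1 + q^4 + q^6) has coefficients 1,0,0,0,1,0 for degrees 0…5.
(1 + q + q^2 + q^3) has coefficients 1,1,1,1,0,0 for degrees 0…5.
Multiplying by (1 + q^4 + q^8) gives running coefficients 1,1,1,1,1,1 for degrees 0…5.
Finally multiplying by (1 + q + q^2 + q^3 + q^4), the product of all factors after the first has coefficients 1,2,3,4,5,5 for degrees 0…5.
[q^5] = 1·5 + 1·2 = 7.

7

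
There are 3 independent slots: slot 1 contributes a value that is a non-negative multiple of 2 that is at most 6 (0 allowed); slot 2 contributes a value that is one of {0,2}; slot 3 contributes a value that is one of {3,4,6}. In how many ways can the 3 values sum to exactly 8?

4

The generating function for the choices is (1 + y² + y⁴ + y⁶)·(1 + y²)·(y³ + y⁴ + y⁶); the count is [y⁸].
(1 + y² + y⁴ + y⁶) has coefficients 1,0,1,0,1,0,1 for degrees 0…6.
(1 + y²) has coefficients 1,0,1,0,0,0,0,0,0 for degrees 0…8.
Finally multiplying by (y³ + y⁴ + y⁶), the product of all factors after the first has coefficients 0,0,0,1,1,1,2,0,1 for degrees 0…8.
[y⁸] = 1·1 + 1·2 + 1·1 + 1·0 = 4.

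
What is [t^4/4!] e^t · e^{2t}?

81

The EGF product rule gives c_4 = Σ_{k_1+k_2=4} C(4; k_1,k_2) · ∏ g_i(k_i), where e^t gives (1)^k; e^{2t} gives (2)^k.
g_1(k) for k = 0…4: 1, 1, 1, 1, 1.
g_2(k) for k = 0…4: 1, 2, 4, 8, 16.
c_4 = Σ_k C(4,k)·g_1(k)·g_2(4−k) = 1·1·16 + 4·1·8 + 6·1·4 + 4·1·2 + 1·1·1 = 16 + 32 + 24 + 8 + 1 = 81.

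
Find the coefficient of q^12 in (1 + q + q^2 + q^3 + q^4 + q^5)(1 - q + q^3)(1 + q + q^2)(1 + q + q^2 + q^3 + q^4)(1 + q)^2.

(1 + q + q^2 + q^3 + q^4 + q^5) has coefficients 1,1,1,1,1,1 for degrees 0…5.
(1 - q + q^3) has coefficients 1,-1,0,1,0,0,0,0,0,0,0,0,0 for degrees 0…12.
Multiplying by (1 + q + q^2) gives running coefficients 1,0,0,0,1,1,0,0,0,0,0,0,0 for degrees 0…12.
Multiplying by (1 + q + q^2 + q^3 + q^4) gives running coefficients 1,1,1,1,2,2,2,2,2,1,0,0,0 for degrees 0…12.
Finally multiplying by (1 + q)^2, the product of all factors after the first has coefficients 1,3,4,4,5,7,8,8,8,7,4,1,0 for degrees 0…12.
[q^12] = 1·0 + 1·1 + 1·4 + 1·7 + 1·8 + 1·8 = 28.

28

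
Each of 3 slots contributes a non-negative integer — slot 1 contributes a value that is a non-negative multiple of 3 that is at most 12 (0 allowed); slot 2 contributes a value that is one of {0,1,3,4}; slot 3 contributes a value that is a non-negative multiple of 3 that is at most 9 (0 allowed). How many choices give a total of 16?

The generating function for the choices is (1 + y^3 + y^6 + y^9 + y^12)·(1 + y + y^3 + y^4)·(1 + y^3 + y^6 + y^9); the count is [y^16].
(1 + y^3 + y^6 + y^9 + y^12) has coefficients 1,0,0,1,0,0,1,0,0,1,0,0,1 for degrees 0…12.
(1 + y + y^3 + y^4) has coefficients 1,1,0,1,1,0,0,0,0,0,0,0,0,0,0,0,0 for degrees 0…16.
Finally multiplying by (1 + y^3 + y^6 + y^9), the product of all factors after the first has coefficients 1,1,0,2,2,0,2,2,0,2,2,0,1,1,0,0,0 for degrees 0…16.
[y^16] = 1·0 + 1·1 + 1·2 + 1·2 + 1·2 = 7.

7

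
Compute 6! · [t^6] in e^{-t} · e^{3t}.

The EGF product rule gives c_6 = Σ_{k_1+k_2=6} C(6; k_1,k_2) · ∏ g_i(k_i), where e^{-t} gives (-1)^k; e^{3t} gives (3)^k.
g_1(k) for k = 0…6: 1, -1, 1, -1, 1, -1, 1.
g_2(k) for k = 0…6: 1, 3, 9, 27, 81, 243, 729.
c_6 = Σ_k C(6,k)·g_1(k)·g_2(6−k) = 1·1·729 + 6·(-1)·243 + 15·1·81 + 20·(-1)·27 + 15·1·9 + 6·(-1)·3 + 1·1·1 = 729 − 1458 + 1215 − 540 + 135 − 18 + 1 = 64.

64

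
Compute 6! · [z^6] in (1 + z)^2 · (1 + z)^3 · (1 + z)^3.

The EGF product rule gives c_6 = Σ_{k_1+k_2+k_3=6} C(6; k_1,k_2,k_3) · ∏ g_i(k_i), where (1+z)^2 gives the falling factorial (2)_k; (1+z)^3 gives the falling factorial (3)_k; (1+z)^3 gives the falling factorial (3)_k.
g_1(k) for k = 0…6: 1, 2, 2, 0, 0, 0, 0.
g_2(k) for k = 0…6: 1, 3, 6, 6, 0, 0, 0.
g_3(k) for k = 0…6: 1, 3, 6, 6, 0, 0, 0.
First combine the last two factors: h(k) = Σ_j C(k,j)·g_2(j)·g_3(k−j) for k = 0…6: 1, 6, 30, 120, 360, 720, 720.
c_6 = Σ_k C(6,k)·g_1(k)·h(6−k) = 1·1·720 + 6·2·720 + 15·2·360 = 720 + 8640 + 10800 = 20160.

20160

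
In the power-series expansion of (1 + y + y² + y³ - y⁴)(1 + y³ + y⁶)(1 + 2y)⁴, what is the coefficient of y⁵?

(1 + y + y² + y³ - y⁴) has coefficients 1,1,1,1,-1 for degrees 0…4.
(1 + y³ + y⁶) has coefficients 1,0,0,1,0,0 for degrees 0…5.
Finally multiplying by (1 + 2y)⁴, the product of all factors after the first has coefficients 1,8,24,33,24,24 for degrees 0…5.
[y⁵] = 1·24 + 1·24 + 1·33 + 1·24 − 1·8 = 97.

97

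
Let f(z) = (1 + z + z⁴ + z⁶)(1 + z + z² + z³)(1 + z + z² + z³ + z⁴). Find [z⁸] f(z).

8

(1 + z + z⁴ + z⁶) has coefficients 1,1,0,0,1,0,1 for degrees 0…6.
(1 + z + z² + z³) has coefficients 1,1,1,1,0,0,0,0,0 for degrees 0…8.
Finally multiplying by (1 + z + z² + z³ + z⁴), the product of all factors after the first has coefficients 1,2,3,4,4,3,2,1,0 for degrees 0…8.
[z⁸] = 1·0 + 1·1 + 1·4 + 1·3 = 8.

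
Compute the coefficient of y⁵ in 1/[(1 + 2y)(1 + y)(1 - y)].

Partial fractions give a closed form: a_n = (4/3)·(-2)^n + (-1/2)·(-1)^n + (1/6)·1^n.
At n = 5: a_5 = -42.

-42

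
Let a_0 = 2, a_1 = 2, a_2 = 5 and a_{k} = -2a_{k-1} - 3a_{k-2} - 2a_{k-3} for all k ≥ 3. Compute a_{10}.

-31

The ordinary generating function has denominator 1 + 2y + 3y^2 + 2y^3.
Iterating the recurrence: a_0,…,a_{10} = 2, 2, 5, -20, 21, 8, -39, 12, 77, -112, -31.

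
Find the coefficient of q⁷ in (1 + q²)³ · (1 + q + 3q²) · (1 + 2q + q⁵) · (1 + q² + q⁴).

(1 + q²)³ has coefficients 1,0,3,0,3,0,1 for degrees 0…6.
(1 + q + 3q²) has coefficients 1,1,3,0,0,0,0,0 for degrees 0…7.
Multiplying by (1 + 2q + q⁵) gives running coefficients 1,3,5,6,0,1,1,3 for degrees 0…7.
Finally multiplying by (1 + q² + q⁴), the product of all factors after the first has coefficients 1,3,6,9,6,10,6,10 for degrees 0…7.
[q⁷] = 1·10 + 3·10 + 3·9 + 1·3 = 70.

70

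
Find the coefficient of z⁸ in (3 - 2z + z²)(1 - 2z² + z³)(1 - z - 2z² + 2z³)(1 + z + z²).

13

(3 - 2z + z²) has coefficients 3,-2,1 for degrees 0…2.
(1 - 2z² + z³) has coefficients 1,0,-2,1,0,0,0,0,0 for degrees 0…8.
Multiplying by (1 - z - 2z² + 2z³) gives running coefficients 1,-1,-4,5,3,-6,2,0,0 for degrees 0…8.
Finally multiplying by (1 + z + z²), the product of all factors after the first has coefficients 1,0,-4,0,4,2,-1,-4,2 for degrees 0…8.
[z⁸] = 3·2 − 2·(-4) + 1·(-1) = 13.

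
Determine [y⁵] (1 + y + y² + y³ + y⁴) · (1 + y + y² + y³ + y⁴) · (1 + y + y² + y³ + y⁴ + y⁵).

(1 + y + y² + y³ + y⁴) has coefficients 1,1,1,1,1 for degrees 0…4.
(1 + y + y² + y³ + y⁴) has coefficients 1,1,1,1,1,0 for degrees 0…5.
Finally multiplying by (1 + y + y² + y³ + y⁴ + y⁵), the product of all factors after the first has coefficients 1,2,3,4,5,5 for degrees 0…5.
[y⁵] = 1·5 + 1·5 + 1·4 + 1·3 + 1·2 = 19.

19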